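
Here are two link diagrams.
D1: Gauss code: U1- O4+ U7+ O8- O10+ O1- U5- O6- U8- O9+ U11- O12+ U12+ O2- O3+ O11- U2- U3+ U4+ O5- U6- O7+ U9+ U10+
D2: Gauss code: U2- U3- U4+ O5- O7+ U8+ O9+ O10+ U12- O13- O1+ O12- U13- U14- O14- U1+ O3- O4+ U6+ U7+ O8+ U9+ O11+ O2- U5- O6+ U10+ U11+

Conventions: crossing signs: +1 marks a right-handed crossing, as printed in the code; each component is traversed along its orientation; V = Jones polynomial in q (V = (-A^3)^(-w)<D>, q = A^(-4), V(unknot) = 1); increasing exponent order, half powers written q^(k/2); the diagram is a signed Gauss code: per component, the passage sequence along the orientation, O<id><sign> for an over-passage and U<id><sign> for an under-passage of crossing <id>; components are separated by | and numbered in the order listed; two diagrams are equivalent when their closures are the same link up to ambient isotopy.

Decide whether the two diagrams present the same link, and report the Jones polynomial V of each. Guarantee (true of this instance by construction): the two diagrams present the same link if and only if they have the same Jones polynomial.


equivalent: no
V(D1) = -q^-3 + 2q^-2 - 2q^-1 + 3 - 2q + 2q^2 - q^3  (w 0, c 12, <D> = -A^-12 + 2A^-8 - 2A^-4 + 3 - 2A^4 + 2A^8 - A^12)
V(D2) = q - q^2 + 2q^3 - q^4 + q^5 - q^6  (w +2, c 14, <D> = -A^-18 + A^-14 - A^-10 + 2A^-6 - A^-2 + A^2)
why: 2 values of V(q) split the 2 diagrams


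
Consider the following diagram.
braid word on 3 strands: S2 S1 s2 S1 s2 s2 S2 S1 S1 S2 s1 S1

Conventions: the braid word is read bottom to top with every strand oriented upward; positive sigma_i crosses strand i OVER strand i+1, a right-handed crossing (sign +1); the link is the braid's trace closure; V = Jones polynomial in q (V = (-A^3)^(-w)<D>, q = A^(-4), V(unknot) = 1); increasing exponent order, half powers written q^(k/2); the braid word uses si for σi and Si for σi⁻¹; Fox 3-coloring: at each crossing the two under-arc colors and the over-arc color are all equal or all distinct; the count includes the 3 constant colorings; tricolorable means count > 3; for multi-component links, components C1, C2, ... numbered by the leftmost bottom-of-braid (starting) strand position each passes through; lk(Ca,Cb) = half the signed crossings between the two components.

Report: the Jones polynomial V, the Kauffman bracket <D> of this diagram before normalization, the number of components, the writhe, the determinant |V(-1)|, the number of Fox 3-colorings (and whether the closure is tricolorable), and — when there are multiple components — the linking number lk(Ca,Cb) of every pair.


V = q^-7 - 2q^-6 + 2q^-5 - 3q^-4 + 3q^-3 - 2q^-2 + 2q^-1
<D> = 2A^-8 - 2A^-4 + 3 - 3A^4 + 2A^8 - 2A^12 + A^16 (w = -4)
1 component over 12 crossings, w = -4
9 Fox colorings among 3^12, |V(-1)| = 15: tricolorable
why: w = -4 shifts under R1 moves; the (-A^3)^(4) factor cancels that in V


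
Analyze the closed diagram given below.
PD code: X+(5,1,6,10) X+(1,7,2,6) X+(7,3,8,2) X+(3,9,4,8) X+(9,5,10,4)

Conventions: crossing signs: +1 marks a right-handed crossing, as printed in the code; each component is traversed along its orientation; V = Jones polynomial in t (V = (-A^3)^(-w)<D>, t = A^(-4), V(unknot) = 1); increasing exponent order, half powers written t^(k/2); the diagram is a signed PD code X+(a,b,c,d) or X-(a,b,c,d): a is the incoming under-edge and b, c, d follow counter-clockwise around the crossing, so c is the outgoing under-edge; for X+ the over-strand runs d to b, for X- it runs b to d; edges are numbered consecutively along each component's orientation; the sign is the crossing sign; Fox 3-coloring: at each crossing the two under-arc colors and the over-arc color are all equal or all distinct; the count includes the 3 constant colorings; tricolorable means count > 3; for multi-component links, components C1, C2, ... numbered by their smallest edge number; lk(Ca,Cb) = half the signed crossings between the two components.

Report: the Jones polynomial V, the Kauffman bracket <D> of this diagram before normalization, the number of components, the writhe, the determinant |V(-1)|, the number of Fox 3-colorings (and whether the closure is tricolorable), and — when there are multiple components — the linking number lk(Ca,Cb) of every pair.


V(t) = t^2 + t^4 - t^5 + t^6 - t^7
bracket: A^-13 - A^-9 + A^-5 - A^-1 - A^7, w = +5
1 component, writhe +5, over 5 crossings
det 5, colorings 3 of 3^5 — not tricolorable
observation: det 5 = |V(-1)|; not divisible by 3, so not tricolorable


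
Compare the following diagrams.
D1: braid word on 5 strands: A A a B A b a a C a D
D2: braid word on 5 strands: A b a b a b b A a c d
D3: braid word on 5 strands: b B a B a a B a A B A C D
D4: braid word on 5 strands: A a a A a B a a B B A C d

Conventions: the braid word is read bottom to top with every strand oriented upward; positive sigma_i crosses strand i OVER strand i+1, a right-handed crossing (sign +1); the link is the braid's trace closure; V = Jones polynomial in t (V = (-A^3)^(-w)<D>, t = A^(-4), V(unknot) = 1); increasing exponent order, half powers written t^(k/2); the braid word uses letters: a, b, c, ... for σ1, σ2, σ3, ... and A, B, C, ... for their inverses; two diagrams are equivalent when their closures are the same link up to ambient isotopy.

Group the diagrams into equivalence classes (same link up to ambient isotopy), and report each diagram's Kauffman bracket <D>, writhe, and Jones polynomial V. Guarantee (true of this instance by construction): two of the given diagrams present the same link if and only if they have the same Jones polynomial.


equivalence classes: {D1} | {D2} | {D3, D4}
D1 (bracket A^-13 + A^-5; 11 crossings at w = -1): V = -t^(1/2) - t^(5/2)
D2 (bracket -A^-5 + A^-1 - A^3 + 2A^7 + A^15; 11 crossings at w = +7): V = -t^(3/2) - 2t^(7/2) + t^(9/2) - t^(11/2) + t^(13/2)
D3 (bracket A^-15 + 2A^-7 - A^-3 + A - A^5; 13 crossings at w = -3): V = t^(-7/2) - t^(-5/2) + t^(-3/2) - 2t^(-1/2) - t^(3/2)
V(D4) = t^(-7/2) - t^(-5/2) + t^(-3/2) - 2t^(-1/2) - t^(3/2)  [13 crossings, <D> = A^-9 + 2A^-1 - A^3 + A^7 - A^11, w = -1]
key observation: 3 classes among 4 diagrams; unequal V(t) rules out equality


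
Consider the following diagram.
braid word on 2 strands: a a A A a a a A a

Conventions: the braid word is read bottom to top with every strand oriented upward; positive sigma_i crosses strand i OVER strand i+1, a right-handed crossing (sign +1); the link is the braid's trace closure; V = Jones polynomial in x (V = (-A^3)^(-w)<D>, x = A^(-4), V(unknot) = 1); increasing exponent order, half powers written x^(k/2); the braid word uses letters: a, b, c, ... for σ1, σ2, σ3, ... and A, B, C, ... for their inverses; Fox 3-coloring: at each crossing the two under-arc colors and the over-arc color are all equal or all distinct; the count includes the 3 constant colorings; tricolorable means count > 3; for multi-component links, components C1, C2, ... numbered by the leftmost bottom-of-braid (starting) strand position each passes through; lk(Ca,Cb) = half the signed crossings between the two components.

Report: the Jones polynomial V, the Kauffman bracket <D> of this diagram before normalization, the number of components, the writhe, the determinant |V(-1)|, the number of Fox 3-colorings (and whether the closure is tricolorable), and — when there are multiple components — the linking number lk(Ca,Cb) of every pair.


V(x) = x + x^3 - x^4
bracket: A^-7 - A^-3 - A^5, w = +3
1 component, writhe +3, over 9 crossings
det 3, colorings 9 of 3^9 — tricolorable
observation: free reduction leaves σ1 σ1 σ1 of the original 9 letters


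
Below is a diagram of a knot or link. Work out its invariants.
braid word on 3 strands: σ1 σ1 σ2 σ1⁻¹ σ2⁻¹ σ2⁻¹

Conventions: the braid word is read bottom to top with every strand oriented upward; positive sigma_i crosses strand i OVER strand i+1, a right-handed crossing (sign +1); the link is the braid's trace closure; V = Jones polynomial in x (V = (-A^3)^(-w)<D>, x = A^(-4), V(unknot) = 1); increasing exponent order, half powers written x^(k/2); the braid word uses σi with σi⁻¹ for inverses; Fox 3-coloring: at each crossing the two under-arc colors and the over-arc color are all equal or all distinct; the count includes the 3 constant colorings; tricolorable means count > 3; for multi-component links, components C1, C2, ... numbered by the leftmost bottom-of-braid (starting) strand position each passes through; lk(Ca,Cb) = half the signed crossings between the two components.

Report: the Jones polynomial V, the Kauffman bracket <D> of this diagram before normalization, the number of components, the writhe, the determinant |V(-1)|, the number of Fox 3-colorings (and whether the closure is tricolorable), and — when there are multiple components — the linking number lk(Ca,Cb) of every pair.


Jones polynomial: V(x) = x^-2 - x^-1 + 1 - x + x^2
<D> = A^-8 - A^-4 + 1 - A^4 + A^8; writhe 0
components 1, writhe 0 (6 crossings)
3-colorings: 3 of 3^6, det 5 — not tricolorable
note: |V(-1)| = 5: so not tricolorable, since 3 does not divide 5


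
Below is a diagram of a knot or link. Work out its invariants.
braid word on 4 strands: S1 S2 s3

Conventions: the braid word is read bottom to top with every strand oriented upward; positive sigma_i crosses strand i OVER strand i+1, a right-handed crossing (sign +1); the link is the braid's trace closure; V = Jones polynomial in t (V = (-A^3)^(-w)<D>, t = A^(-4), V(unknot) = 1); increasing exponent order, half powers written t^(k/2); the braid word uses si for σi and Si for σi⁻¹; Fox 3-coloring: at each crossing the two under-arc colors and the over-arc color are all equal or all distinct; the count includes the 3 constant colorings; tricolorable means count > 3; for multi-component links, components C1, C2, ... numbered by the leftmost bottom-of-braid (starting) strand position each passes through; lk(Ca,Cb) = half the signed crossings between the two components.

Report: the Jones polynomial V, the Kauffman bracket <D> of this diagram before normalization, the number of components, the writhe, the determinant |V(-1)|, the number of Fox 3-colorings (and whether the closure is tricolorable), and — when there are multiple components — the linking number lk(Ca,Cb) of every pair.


V(t) = 1
bracket: -A^-3, w = -1
1 component, writhe -1, over 3 crossings
det 1, colorings 3 of 3^3 — not tricolorable
observation: w = -1 shifts under R1 moves; the (-A^3)^(1) factor cancels that in V


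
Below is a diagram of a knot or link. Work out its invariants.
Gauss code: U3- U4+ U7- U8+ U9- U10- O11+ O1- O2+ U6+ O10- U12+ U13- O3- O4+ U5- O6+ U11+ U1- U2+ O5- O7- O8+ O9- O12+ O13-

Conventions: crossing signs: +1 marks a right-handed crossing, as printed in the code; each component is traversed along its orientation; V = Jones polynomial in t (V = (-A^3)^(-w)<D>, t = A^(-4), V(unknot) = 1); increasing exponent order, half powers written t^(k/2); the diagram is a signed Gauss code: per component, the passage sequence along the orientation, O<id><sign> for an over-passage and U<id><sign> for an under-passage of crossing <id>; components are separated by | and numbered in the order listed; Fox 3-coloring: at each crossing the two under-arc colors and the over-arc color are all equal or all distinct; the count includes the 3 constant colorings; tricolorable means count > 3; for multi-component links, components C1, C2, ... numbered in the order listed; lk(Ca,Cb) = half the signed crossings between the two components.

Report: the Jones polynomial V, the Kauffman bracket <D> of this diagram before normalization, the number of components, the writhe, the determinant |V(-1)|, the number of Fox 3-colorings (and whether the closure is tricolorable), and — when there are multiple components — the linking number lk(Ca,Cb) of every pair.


V = t^-2 - t^-1 + 1 - t + t^2
<D> = -A^-11 + A^-7 - A^-3 + A - A^5 (w = -1)
1 component over 13 crossings, w = -1
3 Fox colorings among 3^13, |V(-1)| = 5: not tricolorable
why: the span of V is 4, forcing >= 4 crossings in any diagram


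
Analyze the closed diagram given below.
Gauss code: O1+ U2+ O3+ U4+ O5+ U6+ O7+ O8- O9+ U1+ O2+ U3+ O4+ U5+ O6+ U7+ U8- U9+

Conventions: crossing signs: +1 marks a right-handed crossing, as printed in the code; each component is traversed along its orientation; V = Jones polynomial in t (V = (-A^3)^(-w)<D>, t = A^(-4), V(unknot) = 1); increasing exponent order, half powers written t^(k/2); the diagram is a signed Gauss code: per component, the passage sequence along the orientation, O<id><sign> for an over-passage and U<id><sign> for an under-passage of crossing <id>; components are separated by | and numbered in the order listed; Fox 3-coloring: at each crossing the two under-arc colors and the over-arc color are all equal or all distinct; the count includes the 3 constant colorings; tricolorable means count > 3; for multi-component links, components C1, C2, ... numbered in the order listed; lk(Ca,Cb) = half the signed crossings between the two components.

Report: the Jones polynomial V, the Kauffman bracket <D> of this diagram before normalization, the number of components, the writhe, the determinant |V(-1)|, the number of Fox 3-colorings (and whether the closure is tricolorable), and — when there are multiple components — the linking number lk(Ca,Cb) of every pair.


Jones polynomial: V(t) = t^3 + t^5 - t^6 + t^7 - t^8 + t^9 - t^10
<D> = A^-19 - A^-15 + A^-11 - A^-7 + A^-3 - A - A^9; writhe +7
components 1, writhe +7 (9 crossings)
3-colorings: 3 of 3^9, det 7 — not tricolorable
note: det 7 = |V(-1)|; not divisible by 3, so not tricolorable


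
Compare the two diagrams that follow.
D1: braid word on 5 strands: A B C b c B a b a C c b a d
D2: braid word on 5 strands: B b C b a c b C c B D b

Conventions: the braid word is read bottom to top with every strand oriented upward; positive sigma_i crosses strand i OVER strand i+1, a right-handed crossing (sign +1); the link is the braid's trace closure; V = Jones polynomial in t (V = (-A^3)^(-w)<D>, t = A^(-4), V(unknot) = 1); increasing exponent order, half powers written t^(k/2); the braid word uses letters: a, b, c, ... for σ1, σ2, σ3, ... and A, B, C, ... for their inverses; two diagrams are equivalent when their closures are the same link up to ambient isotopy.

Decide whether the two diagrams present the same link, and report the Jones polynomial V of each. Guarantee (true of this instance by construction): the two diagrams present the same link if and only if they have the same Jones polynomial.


equivalent: yes
D1 (bracket A^12; 14 crossings at w = +4): V = 1
D2 (bracket A^6; 12 crossings at w = +2): V = 1
key observation: from 14 to 12 crossings by R-moves: one link, two diagrams


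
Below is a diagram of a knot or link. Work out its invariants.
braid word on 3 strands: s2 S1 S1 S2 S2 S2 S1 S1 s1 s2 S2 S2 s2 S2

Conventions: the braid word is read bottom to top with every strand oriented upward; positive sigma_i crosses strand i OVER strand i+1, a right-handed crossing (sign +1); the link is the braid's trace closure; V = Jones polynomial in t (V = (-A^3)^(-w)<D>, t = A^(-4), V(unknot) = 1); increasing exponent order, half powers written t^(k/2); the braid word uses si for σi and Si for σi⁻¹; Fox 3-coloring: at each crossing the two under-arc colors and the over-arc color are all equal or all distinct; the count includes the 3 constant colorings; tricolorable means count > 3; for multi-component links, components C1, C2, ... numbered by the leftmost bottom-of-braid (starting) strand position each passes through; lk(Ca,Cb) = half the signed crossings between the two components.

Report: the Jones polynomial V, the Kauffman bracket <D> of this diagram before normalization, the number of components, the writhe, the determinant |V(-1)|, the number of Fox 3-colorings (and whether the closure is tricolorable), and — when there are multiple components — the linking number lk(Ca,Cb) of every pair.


V(t) = t^-8 - 2t^-7 + t^-6 - 2t^-5 + 2t^-4 + t^-2
bracket: A^-10 + 2A^-2 - 2A^2 + A^6 - 2A^10 + A^14, w = -6
1 component, writhe -6, over 14 crossings
det 9, colorings 27 of 3^14 — tricolorable
observation: |V(-1)| = 9: so tricolorable, since 3 divides 9


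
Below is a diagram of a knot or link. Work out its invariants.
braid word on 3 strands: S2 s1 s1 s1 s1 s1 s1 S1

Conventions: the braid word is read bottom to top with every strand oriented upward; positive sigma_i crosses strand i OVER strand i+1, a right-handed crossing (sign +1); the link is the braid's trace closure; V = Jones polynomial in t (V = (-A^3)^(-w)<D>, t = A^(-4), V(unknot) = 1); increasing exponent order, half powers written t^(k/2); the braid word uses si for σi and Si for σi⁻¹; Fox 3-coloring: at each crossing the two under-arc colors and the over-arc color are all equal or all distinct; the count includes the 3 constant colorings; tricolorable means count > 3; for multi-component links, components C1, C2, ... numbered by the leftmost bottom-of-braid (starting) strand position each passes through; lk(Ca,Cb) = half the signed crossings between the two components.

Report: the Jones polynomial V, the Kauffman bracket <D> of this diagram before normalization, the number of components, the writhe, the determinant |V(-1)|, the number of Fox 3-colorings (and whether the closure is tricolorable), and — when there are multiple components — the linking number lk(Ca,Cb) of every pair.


Jones polynomial: V(t) = t^2 + t^4 - t^5 + t^6 - t^7
<D> = -A^-16 + A^-12 - A^-8 + A^-4 + A^4; writhe +4
components 1, writhe +4 (8 crossings)
3-colorings: 3 of 3^8, det 5 — not tricolorable
note: the word shrinks to σ2⁻¹ σ1 σ1 σ1 σ1 σ1 after cancelling


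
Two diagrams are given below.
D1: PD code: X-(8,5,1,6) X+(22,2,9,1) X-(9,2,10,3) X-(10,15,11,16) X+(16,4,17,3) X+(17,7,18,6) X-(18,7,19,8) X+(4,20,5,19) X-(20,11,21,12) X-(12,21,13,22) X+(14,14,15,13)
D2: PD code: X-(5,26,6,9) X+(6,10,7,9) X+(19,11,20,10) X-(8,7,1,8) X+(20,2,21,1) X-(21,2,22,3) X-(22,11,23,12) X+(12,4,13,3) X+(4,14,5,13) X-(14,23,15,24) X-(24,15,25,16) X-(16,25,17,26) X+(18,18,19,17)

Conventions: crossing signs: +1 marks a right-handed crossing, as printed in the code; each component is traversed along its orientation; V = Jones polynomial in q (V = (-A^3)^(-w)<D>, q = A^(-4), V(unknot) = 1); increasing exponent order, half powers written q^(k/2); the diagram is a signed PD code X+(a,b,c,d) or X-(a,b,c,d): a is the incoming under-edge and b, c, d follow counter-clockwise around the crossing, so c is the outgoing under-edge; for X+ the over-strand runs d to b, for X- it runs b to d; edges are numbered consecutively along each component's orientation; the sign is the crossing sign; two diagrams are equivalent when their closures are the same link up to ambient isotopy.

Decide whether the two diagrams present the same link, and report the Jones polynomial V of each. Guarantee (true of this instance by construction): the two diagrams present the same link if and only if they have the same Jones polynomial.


equivalent: yes
D1 (bracket A^-9 + 2A^-1 - A^3 + A^7 - A^11; 11 crossings at w = -1): V = q^(-7/2) - q^(-5/2) + q^(-3/2) - 2q^(-1/2) - q^(3/2)
D2 (bracket A^-9 + 2A^-1 - A^3 + A^7 - A^11; 13 crossings at w = -1): V = q^(-7/2) - q^(-5/2) + q^(-3/2) - 2q^(-1/2) - q^(3/2)
key observation: all 2 diagrams share one V(q), hence one class


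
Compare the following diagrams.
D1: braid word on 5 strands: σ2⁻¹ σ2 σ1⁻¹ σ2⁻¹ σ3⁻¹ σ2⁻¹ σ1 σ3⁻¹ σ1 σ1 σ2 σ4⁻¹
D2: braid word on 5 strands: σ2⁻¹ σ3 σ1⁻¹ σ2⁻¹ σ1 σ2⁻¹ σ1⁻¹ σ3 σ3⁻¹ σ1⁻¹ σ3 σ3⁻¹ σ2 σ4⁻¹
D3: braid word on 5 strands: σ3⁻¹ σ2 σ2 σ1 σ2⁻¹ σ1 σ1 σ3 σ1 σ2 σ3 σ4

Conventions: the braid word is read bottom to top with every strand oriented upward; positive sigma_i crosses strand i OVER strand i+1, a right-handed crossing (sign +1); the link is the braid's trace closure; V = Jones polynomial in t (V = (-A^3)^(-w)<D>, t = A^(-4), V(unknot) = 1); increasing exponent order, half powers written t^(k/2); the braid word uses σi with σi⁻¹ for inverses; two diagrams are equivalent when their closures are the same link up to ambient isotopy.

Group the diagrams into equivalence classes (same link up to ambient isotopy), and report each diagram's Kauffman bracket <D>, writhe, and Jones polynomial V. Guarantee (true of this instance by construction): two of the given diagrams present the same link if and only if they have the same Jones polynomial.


grouping into links: {D1} | {D2} | {D3}
V(D1) = -t^-3 + 2t^-2 - 2t^-1 + 3 - 2t + 2t^2 - t^3  (w -2, c 12, <D> = -A^-18 + 2A^-14 - 2A^-10 + 3A^-6 - 2A^-2 + 2A^2 - A^6)
V(D2) = -t^-6 + t^-5 - t^-4 + 2t^-3 - t^-2 + t^-1  (w -4, c 14, <D> = A^-8 - A^-4 + 2 - A^4 + A^8 - A^12)
D3 (bracket -A^-12 + 2A^-8 - 3A^-4 + 3 - 3A^4 + 3A^8 - A^12 + A^16; 12 crossings at w = +8): V = t^2 - t^3 + 3t^4 - 3t^5 + 3t^6 - 3t^7 + 2t^8 - t^9
why: V(t) takes 3 values over 3 diagrams, fixing the grouping


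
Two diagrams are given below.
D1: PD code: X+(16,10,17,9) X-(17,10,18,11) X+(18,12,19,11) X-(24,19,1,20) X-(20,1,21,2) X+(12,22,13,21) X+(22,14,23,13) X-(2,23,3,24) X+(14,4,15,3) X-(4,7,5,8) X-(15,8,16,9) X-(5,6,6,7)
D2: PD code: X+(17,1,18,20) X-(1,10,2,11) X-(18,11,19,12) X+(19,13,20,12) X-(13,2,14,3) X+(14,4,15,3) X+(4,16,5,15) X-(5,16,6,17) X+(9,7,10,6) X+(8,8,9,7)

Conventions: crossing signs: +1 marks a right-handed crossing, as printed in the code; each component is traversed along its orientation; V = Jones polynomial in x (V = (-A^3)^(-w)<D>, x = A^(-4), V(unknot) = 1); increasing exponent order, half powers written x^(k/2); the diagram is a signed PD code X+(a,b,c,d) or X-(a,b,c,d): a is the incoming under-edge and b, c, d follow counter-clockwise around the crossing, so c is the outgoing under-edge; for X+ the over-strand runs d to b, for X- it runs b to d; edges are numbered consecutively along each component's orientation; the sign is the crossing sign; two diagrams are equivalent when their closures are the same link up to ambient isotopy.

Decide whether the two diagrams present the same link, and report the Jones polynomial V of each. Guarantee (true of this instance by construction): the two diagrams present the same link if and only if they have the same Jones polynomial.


same link: no
V(D1) = -x^-3 + 2x^-2 - 2x^-1 + 3 - 2x + 2x^2 - x^3  [12 crossings, <D> = -A^-18 + 2A^-14 - 2A^-10 + 3A^-6 - 2A^-2 + 2A^2 - A^6, w = -2]
V(D2) = 1  (w +2, c 10, <D> = A^6)
note: 2 values of V(x) split the 2 diagrams


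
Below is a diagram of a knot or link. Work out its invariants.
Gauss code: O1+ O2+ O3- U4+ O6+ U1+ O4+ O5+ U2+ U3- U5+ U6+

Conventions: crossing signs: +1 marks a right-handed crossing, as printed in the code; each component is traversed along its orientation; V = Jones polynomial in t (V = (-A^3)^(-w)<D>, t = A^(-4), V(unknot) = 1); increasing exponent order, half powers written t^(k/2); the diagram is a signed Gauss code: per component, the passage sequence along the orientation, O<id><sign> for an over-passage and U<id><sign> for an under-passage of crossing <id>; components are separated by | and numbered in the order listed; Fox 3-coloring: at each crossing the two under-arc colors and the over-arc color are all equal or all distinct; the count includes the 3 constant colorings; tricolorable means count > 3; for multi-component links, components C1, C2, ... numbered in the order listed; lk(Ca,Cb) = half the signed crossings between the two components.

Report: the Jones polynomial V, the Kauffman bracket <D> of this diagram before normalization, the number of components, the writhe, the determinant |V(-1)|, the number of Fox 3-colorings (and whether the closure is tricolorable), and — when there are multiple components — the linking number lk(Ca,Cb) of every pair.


V = t + t^3 - t^4
<D> = -A^-4 + 1 + A^8 (w = +4)
1 component over 6 crossings, w = +4
9 Fox colorings among 3^6, |V(-1)| = 3: tricolorable
why: w = +4 shifts under R1 moves; the (-A^3)^(-4) factor cancels that in V


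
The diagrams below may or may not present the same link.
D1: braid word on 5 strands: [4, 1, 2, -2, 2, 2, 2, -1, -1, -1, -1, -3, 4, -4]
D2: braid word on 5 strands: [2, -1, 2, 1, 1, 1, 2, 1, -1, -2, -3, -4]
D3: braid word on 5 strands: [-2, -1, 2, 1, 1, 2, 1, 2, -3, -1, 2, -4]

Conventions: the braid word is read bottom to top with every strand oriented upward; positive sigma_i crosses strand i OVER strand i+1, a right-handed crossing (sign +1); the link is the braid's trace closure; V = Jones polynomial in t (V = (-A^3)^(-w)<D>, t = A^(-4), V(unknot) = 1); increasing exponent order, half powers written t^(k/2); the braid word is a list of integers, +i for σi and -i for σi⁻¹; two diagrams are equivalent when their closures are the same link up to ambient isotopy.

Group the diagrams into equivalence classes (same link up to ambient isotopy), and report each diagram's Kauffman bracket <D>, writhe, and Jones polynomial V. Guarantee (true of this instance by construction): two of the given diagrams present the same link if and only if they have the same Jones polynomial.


classes: {D1} | {D2, D3}
V(D1) = -t^-3 + t^-2 - t^-1 + 3 - t + t^2 - t^3  [14 crossings, <D> = -A^-12 + A^-8 - A^-4 + 3 - A^4 + A^8 - A^12, w = 0]
V(D2) = t - t^2 + 2t^3 - t^4 + t^5 - t^6  [12 crossings, <D> = -A^-18 + A^-14 - A^-10 + 2A^-6 - A^-2 + A^2, w = +2]
D3 (bracket -A^-18 + A^-14 - A^-10 + 2A^-6 - A^-2 + A^2; 12 crossings at w = +2): V = t - t^2 + 2t^3 - t^4 + t^5 - t^6
note: 2 classes among 3 diagrams; unequal V(t) rules out equality


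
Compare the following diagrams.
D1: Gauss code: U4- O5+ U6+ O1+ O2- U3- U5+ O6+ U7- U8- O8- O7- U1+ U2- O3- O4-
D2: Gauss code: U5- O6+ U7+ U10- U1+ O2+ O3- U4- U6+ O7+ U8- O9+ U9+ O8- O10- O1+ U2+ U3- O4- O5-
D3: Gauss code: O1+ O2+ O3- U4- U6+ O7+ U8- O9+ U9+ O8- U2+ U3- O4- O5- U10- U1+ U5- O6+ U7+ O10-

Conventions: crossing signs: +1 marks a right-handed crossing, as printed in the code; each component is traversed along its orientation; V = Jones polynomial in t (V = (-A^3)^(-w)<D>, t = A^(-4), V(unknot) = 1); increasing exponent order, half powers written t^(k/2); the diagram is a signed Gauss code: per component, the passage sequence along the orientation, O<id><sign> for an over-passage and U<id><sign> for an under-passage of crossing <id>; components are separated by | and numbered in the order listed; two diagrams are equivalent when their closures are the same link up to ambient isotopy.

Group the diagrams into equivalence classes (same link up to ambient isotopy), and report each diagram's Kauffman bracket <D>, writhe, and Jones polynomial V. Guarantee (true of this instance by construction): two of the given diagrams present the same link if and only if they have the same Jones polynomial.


grouping into links: {D1, D2, D3}
V(D1) = 1  (w -2, c 8, <D> = A^-6)
V(D2) = 1  [10 crossings, <D> = 1, w = 0]
D3 (bracket 1; 10 crossings at w = 0): V = 1
why: all 3 diagrams share one V(t), hence one class


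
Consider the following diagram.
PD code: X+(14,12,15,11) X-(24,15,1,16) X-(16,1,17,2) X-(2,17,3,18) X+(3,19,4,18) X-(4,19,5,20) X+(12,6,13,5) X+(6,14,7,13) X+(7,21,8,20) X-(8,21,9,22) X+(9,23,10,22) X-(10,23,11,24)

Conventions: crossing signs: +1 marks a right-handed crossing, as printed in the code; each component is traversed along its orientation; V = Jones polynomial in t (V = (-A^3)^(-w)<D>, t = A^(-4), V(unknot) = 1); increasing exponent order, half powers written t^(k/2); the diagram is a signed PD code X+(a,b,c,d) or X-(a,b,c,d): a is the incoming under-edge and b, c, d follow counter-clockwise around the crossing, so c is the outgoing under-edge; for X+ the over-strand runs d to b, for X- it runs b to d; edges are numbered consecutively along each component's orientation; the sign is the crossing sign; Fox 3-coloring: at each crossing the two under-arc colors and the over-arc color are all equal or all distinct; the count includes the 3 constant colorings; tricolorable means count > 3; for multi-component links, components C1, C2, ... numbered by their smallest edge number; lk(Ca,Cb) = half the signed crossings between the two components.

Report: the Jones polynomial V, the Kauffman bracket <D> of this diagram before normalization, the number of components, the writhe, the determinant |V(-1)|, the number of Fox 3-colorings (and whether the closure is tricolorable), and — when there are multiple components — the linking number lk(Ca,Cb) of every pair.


V = -t^-3 + t^-2 - t^-1 + 3 - t + t^2 - t^3
<D> = -A^-12 + A^-8 - A^-4 + 3 - A^4 + A^8 - A^12 (w = 0)
1 component over 12 crossings, w = 0
27 Fox colorings among 3^12, |V(-1)| = 9: tricolorable
why: w = 0 shifts under R1 moves; the (-A^3)^(0) factor cancels that in V


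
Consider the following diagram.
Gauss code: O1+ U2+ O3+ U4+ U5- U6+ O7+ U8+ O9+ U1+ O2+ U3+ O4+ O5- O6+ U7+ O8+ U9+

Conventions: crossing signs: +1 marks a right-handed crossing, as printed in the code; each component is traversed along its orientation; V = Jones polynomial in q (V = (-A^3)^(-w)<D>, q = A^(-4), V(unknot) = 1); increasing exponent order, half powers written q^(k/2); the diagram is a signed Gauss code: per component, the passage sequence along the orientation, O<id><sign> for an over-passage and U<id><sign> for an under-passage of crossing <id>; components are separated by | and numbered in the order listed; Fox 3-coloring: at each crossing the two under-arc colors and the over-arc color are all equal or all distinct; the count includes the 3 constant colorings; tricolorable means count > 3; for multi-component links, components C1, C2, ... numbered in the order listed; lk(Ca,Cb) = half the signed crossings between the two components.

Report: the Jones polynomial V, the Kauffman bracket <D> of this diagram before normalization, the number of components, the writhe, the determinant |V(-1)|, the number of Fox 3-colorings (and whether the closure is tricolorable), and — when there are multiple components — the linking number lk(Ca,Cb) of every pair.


V(q) = q^3 + q^5 - q^6 + q^7 - q^8 + q^9 - q^10
bracket: A^-19 - A^-15 + A^-11 - A^-7 + A^-3 - A - A^9, w = +7
1 component, writhe +7, over 9 crossings
det 7, colorings 3 of 3^9 — not tricolorable
observation: w = +7 (over 9 crossings) is diagram-only; (-A^3)^(-7) removes it from V


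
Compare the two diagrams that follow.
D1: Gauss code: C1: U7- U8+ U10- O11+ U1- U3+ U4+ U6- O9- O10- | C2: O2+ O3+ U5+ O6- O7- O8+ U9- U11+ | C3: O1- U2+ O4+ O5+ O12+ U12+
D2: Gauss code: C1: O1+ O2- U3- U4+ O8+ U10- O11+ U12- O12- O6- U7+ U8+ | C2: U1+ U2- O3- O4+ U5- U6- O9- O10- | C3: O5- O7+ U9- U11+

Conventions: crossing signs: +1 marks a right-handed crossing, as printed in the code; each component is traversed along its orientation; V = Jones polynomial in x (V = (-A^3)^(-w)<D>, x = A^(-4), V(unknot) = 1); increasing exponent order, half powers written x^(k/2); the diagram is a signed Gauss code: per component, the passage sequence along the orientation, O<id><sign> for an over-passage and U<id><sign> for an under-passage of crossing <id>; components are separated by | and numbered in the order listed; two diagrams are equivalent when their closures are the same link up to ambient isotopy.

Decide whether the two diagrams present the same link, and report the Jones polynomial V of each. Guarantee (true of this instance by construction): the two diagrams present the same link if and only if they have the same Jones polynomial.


same link: no
V(D1) = 1 + x + x^2 + x^3  [12 crossings, <D> = A^-6 + A^-2 + A^2 + A^6, w = +2]
D2 (bracket 2A^-6 + A^2 + A^10; 12 crossings at w = -2): V = x^-4 + x^-2 + 2
note: 2 values of V(x) split the 2 diagrams


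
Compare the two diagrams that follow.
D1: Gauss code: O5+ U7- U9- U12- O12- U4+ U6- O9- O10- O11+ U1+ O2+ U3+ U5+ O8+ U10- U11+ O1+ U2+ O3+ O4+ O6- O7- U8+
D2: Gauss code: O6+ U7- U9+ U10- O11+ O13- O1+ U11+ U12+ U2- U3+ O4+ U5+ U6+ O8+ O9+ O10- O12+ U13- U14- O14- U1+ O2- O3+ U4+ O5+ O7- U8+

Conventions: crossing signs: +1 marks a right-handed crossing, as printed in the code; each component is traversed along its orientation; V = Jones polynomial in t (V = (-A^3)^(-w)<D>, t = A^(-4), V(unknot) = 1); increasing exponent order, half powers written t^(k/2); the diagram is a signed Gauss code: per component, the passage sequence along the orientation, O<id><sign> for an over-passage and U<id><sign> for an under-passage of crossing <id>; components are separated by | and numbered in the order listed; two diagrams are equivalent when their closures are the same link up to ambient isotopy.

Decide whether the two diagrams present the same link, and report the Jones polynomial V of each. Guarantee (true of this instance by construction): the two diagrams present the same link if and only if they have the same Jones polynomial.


equivalent: yes
V(D1) = t - t^2 + 2t^3 - t^4 + t^5 - t^6  (w +2, c 12, <D> = -A^-18 + A^-14 - A^-10 + 2A^-6 - A^-2 + A^2)
V(D2) = t - t^2 + 2t^3 - t^4 + t^5 - t^6  (w +4, c 14, <D> = -A^-12 + A^-8 - A^-4 + 2 - A^4 + A^8)
why: Reidemeister moves carry D1 (12 crossings) to D2 (14)


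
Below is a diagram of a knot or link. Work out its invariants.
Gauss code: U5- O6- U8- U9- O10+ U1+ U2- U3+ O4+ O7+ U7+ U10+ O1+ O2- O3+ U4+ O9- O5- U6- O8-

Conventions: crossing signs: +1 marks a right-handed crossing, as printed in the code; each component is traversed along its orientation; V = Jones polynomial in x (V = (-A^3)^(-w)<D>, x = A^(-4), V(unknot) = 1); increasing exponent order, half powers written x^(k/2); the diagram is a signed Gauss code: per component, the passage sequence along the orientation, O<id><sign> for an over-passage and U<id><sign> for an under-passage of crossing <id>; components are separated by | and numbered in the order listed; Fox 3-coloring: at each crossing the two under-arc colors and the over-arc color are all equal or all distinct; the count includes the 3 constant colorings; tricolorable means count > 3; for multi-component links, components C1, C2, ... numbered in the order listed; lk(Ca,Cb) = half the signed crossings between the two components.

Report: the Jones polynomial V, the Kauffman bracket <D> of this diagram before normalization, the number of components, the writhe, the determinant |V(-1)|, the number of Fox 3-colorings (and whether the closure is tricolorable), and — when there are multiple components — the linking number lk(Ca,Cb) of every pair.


V = -x^-3 + x^-2 - x^-1 + 3 - x + x^2 - x^3
<D> = -A^-12 + A^-8 - A^-4 + 3 - A^4 + A^8 - A^12 (w = 0)
1 component over 10 crossings, w = 0
27 Fox colorings among 3^10, |V(-1)| = 9: tricolorable
why: |V(-1)| = 9: so tricolorable, since 3 divides 9


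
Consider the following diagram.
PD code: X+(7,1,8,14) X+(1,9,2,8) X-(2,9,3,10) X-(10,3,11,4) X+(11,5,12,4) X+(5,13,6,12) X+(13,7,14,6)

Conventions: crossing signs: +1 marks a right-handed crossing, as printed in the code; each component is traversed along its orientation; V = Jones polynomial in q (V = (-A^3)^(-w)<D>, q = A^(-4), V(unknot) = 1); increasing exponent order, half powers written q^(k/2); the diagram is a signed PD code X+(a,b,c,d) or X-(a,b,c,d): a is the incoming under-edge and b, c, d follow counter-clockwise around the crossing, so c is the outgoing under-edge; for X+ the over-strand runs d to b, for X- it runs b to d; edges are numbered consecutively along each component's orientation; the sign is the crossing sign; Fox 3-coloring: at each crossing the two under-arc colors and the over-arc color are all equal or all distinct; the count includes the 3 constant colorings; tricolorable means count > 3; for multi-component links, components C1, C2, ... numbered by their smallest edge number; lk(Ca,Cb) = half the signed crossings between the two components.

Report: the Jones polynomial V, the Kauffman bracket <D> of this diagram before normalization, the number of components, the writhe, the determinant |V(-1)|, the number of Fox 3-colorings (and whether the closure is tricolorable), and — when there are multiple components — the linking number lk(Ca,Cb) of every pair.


Jones polynomial: V(q) = q + q^3 - q^4
<D> = A^-7 - A^-3 - A^5; writhe +3
components 1, writhe +3 (7 crossings)
3-colorings: 9 of 3^7, det 3 — tricolorable
note: w = +3 (over 7 crossings) is diagram-only; (-A^3)^(-3) removes it from V


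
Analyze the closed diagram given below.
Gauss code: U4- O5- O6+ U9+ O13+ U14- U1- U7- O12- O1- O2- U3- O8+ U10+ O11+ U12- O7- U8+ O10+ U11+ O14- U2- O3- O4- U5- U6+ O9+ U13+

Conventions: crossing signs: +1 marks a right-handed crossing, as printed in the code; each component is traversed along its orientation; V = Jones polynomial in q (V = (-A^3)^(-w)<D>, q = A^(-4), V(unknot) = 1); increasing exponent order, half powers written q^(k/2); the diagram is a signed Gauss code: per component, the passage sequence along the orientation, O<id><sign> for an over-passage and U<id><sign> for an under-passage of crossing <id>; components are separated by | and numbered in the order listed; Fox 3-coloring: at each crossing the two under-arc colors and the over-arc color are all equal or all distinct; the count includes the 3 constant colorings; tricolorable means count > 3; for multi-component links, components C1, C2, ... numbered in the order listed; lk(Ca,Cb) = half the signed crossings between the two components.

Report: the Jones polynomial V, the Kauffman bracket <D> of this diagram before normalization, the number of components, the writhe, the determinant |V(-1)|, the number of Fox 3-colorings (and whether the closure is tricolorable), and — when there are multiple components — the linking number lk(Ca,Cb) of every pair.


V(q) = -q^-5 + q^-4 - q^-3 + 2q^-2 - q^-1 + 2 - q
bracket: -A^-10 + 2A^-6 - A^-2 + 2A^2 - A^6 + A^10 - A^14, w = -2
1 component, writhe -2, over 14 crossings
det 9, colorings 9 of 3^14 — tricolorable
observation: |V(-1)| = 9: so tricolorable, since 3 divides 9


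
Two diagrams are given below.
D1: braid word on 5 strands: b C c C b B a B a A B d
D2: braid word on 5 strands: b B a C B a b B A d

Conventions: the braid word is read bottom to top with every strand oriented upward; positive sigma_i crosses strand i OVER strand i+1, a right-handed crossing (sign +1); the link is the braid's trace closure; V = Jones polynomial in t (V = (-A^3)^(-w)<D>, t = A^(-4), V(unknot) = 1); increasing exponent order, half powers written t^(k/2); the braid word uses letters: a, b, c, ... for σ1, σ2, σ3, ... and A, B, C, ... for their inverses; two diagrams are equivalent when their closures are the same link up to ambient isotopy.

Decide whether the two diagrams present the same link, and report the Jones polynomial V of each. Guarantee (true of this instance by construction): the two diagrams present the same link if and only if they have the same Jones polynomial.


equivalent: yes
V(D1) = 1  (w 0, c 12, <D> = 1)
V(D2) = 1  (w 0, c 10, <D> = 1)
why: from 12 to 10 crossings by R-moves: one link, two diagrams


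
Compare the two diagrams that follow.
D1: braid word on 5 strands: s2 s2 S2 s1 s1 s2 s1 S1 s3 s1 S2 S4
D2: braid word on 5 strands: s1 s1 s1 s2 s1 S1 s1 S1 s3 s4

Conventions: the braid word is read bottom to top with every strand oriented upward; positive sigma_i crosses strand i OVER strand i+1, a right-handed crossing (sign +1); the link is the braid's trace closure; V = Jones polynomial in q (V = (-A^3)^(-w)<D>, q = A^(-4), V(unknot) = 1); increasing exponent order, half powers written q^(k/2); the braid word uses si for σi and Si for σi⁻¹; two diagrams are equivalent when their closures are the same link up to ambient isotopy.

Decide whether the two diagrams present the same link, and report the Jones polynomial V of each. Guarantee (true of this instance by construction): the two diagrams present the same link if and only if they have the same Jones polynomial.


equivalent: yes
V(D1) = q + q^3 - q^4  (w +4, c 12, <D> = -A^-4 + 1 + A^8)
V(D2) = q + q^3 - q^4  (w +6, c 10, <D> = -A^2 + A^6 + A^14)
why: D2 (10 crossings) and D1 (12) are Markov-related braid presentations


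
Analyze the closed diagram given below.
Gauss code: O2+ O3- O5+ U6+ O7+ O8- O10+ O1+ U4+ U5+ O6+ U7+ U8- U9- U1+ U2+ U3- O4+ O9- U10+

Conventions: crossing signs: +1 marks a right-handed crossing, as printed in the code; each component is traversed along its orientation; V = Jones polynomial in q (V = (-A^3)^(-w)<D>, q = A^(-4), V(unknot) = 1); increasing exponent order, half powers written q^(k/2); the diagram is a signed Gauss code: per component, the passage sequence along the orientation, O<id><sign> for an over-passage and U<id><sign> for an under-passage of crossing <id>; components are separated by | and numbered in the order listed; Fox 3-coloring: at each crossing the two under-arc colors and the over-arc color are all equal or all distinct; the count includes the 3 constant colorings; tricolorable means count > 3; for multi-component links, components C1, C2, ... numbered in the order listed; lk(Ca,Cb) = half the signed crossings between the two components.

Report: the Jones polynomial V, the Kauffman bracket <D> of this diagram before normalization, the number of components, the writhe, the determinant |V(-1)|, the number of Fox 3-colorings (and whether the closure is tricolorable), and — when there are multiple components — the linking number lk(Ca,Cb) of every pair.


V = q - q^2 + 2q^3 - q^4 + q^5 - q^6
<D> = -A^-12 + A^-8 - A^-4 + 2 - A^4 + A^8 (w = +4)
1 component over 10 crossings, w = +4
3 Fox colorings among 3^10, |V(-1)| = 7: not tricolorable
why: w = +4 (over 10 crossings) is diagram-only; (-A^3)^(-4) removes it from V
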